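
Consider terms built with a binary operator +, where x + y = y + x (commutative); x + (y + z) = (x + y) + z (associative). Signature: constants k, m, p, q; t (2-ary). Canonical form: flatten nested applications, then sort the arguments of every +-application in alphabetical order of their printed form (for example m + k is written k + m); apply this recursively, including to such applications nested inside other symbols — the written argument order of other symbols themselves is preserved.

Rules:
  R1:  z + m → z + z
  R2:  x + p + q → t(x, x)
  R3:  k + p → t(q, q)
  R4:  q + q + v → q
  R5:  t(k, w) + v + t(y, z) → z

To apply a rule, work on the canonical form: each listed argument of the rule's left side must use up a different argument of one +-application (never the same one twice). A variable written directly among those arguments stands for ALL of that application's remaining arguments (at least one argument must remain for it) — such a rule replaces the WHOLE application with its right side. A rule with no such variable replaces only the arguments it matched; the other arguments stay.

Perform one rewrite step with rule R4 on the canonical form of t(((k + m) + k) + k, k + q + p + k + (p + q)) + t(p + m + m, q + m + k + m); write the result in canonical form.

Answer: t(k + k + k + m, q) + t(m + m + p, k + m + m + q)

Derivation:
Canonical form:  t(k + k + k + m, k + k + p + p + q + q) + t(m + m + p, k + m + m + q)
R4 matches:  uses q, q;  v := k + k + p + p
The extension variable absorbs all remaining arguments, so the whole application is rewritten.
Result:  t(k + k + k + m, q) + t(m + m + p, k + m + m + q)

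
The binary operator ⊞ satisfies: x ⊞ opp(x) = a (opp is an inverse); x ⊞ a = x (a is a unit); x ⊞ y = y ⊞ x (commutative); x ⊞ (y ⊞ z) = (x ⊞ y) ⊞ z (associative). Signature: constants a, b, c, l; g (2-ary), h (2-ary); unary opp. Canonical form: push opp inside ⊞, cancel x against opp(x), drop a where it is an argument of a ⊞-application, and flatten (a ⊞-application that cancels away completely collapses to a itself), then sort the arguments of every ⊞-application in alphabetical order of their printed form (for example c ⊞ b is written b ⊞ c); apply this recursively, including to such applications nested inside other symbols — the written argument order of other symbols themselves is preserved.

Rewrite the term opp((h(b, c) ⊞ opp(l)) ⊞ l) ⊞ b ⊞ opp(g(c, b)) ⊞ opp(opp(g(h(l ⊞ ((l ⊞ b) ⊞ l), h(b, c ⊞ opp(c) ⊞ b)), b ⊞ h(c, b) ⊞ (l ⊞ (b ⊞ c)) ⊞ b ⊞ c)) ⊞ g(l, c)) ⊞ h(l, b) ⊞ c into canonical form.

Push opp inside:  distribute opp over ⊞ and collapse double opp
Inverses cancel:  l cancels
Combine occurrences:  opp(h(b, c)) ⊞ b ⊞ opp(g(c, b)) ⊞ g(h(b ⊞ l ⊞ l ⊞ l, h(b, b)), b ⊞ b ⊞ b ⊞ c ⊞ c ⊞ h(c, b) ⊞ l) ⊞ opp(g(l, c)) ⊞ h(l, b) ⊞ c
Order the arguments:  b ⊞ c ⊞ g(h(b ⊞ l ⊞ l ⊞ l, h(b, b)), b ⊞ b ⊞ b ⊞ c ⊞ c ⊞ h(c, b) ⊞ l) ⊞ h(l, b) ⊞ opp(g(c, b)) ⊞ opp(g(l, c)) ⊞ opp(h(b, c))

Answer: b ⊞ c ⊞ g(h(b ⊞ l ⊞ l ⊞ l, h(b, b)), b ⊞ b ⊞ b ⊞ c ⊞ c ⊞ h(c, b) ⊞ l) ⊞ h(l, b) ⊞ opp(g(c, b)) ⊞ opp(g(l, c)) ⊞ opp(h(b, c))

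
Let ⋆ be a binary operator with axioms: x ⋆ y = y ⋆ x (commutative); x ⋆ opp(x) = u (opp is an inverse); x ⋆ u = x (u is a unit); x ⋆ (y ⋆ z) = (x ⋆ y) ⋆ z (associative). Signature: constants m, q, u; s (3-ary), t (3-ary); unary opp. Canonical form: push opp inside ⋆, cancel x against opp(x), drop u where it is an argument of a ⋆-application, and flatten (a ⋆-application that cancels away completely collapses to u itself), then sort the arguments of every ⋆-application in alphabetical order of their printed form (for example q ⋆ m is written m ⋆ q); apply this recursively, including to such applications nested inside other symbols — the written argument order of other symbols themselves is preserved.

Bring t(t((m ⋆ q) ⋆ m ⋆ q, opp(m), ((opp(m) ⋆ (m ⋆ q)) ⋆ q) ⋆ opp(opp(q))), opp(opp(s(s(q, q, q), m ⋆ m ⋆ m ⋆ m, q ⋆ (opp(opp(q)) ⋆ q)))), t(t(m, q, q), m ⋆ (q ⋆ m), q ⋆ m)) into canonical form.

Descend into:  ((opp(m) ⋆ (m ⋆ q)) ⋆ q) ⋆ opp(opp(q))
Push opp inside:  distribute opp over ⋆ and collapse double opp
Inverses cancel:  m cancels
Collect terms:  q ⋆ q ⋆ q
Reassemble:  t(t(m ⋆ m ⋆ q ⋆ q, opp(m), q ⋆ q ⋆ q), s(s(q, q, q), m ⋆ m ⋆ m ⋆ m, q ⋆ q ⋆ q), t(t(m, q, q), m ⋆ m ⋆ q, m ⋆ q))

Answer: t(t(m ⋆ m ⋆ q ⋆ q, opp(m), q ⋆ q ⋆ q), s(s(q, q, q), m ⋆ m ⋆ m ⋆ m, q ⋆ q ⋆ q), t(t(m, q, q), m ⋆ m ⋆ q, m ⋆ q))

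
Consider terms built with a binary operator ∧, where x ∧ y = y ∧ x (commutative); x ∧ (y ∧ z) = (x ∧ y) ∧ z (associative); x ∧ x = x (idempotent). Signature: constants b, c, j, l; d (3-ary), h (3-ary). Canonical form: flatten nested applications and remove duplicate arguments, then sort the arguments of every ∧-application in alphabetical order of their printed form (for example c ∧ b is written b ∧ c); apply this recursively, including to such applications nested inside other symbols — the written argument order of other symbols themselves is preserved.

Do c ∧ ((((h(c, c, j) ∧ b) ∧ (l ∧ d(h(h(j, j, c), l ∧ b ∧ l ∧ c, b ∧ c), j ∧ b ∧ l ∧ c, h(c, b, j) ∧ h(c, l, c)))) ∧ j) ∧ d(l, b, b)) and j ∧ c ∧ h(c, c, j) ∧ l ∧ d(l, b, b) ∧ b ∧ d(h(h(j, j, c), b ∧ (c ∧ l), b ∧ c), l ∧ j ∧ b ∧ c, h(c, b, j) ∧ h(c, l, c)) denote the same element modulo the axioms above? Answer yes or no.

Left:  c ∧ ((((h(c, c, j) ∧ b) ∧ (l ∧ d(h(h(j, j, c), l ∧ b ∧ l ∧ c, b ∧ c), j ∧ b ∧ l ∧ c, h(c, b, j) ∧ h(c, l, c)))) ∧ j) ∧ d(l, b, b))
  Merge nested applications:  c ∧ h(c, c, j) ∧ b ∧ l ∧ d(h(h(j, j, c), l ∧ b ∧ l ∧ c, b ∧ c), j ∧ b ∧ l ∧ c, h(c, b, j) ∧ h(c, l, c)) ∧ j ∧ d(l, b, b)
  Canonicalize subterm:  d(h(h(j, j, c), l ∧ b ∧ l ∧ c, b ∧ c), j ∧ b ∧ l ∧ c, h(c, b, j) ∧ h(c, l, c))  →  d(h(h(j, j, c), b ∧ c ∧ l, b ∧ c), b ∧ c ∧ j ∧ l, h(c, b, j) ∧ h(c, l, c))
  Sort arguments:  b ∧ c ∧ d(h(h(j, j, c), b ∧ c ∧ l, b ∧ c), b ∧ c ∧ j ∧ l, h(c, b, j) ∧ h(c, l, c)) ∧ d(l, b, b) ∧ h(c, c, j) ∧ j ∧ l
Right:  j ∧ c ∧ h(c, c, j) ∧ l ∧ d(l, b, b) ∧ b ∧ d(h(h(j, j, c), b ∧ (c ∧ l), b ∧ c), l ∧ j ∧ b ∧ c, h(c, b, j) ∧ h(c, l, c))
  Simplify inside:  d(h(h(j, j, c), b ∧ (c ∧ l), b ∧ c), l ∧ j ∧ b ∧ c, h(c, b, j) ∧ h(c, l, c))  →  d(h(h(j, j, c), b ∧ c ∧ l, b ∧ c), b ∧ c ∧ j ∧ l, h(c, b, j) ∧ h(c, l, c))
  Sort arguments:  b ∧ c ∧ d(h(h(j, j, c), b ∧ c ∧ l, b ∧ c), b ∧ c ∧ j ∧ l, h(c, b, j) ∧ h(c, l, c)) ∧ d(l, b, b) ∧ h(c, c, j) ∧ j ∧ l

Answer: yes — both canonical forms are b ∧ c ∧ d(h(h(j, j, c), b ∧ c ∧ l, b ∧ c), b ∧ c ∧ j ∧ l, h(c, b, j) ∧ h(c, l, c)) ∧ d(l, b, b) ∧ h(c, c, j) ∧ j ∧ l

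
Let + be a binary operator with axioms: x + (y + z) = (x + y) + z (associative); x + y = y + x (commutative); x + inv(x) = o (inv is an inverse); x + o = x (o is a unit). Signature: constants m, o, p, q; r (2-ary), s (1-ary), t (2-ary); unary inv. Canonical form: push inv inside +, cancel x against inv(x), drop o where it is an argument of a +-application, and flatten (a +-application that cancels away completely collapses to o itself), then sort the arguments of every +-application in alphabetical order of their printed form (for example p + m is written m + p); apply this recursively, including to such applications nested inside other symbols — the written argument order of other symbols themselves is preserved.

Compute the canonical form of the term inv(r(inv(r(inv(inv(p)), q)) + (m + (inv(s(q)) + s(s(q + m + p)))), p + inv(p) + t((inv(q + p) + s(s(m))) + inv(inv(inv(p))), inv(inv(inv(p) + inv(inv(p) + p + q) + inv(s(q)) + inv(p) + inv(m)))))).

Push inv inside:  distribute inv over + and collapse double inv
Collect terms:  inv(r(inv(r(p, q)) + inv(s(q)) + m + s(s(m + p + q)), t(inv(p) + inv(p) + inv(q) + s(s(m)), inv(m) + inv(p) + inv(p) + inv(q) + inv(s(q)))))

Answer: inv(r(inv(r(p, q)) + inv(s(q)) + m + s(s(m + p + q)), t(inv(p) + inv(p) + inv(q) + s(s(m)), inv(m) + inv(p) + inv(p) + inv(q) + inv(s(q)))))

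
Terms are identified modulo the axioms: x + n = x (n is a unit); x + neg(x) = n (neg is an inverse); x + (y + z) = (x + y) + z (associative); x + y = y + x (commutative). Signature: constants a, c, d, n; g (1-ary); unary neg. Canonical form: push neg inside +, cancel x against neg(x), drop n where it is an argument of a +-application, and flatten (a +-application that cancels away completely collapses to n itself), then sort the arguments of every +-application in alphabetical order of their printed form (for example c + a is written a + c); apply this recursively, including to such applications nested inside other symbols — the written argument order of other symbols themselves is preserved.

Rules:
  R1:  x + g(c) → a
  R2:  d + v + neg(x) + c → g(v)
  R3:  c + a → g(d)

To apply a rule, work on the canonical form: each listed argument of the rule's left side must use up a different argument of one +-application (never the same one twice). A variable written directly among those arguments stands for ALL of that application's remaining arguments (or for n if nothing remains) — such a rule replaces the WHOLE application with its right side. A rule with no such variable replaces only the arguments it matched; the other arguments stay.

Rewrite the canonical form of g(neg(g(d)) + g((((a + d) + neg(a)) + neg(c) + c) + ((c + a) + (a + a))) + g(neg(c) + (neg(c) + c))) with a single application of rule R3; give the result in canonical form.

Canonical form:  g(g(a + a + a + c + d) + g(neg(c)) + neg(g(d)))
Apply R3:  consuming a, c
Giving:  g(g(a + a + d + g(d)) + g(neg(c)) + neg(g(d)))

Answer: g(g(a + a + d + g(d)) + g(neg(c)) + neg(g(d)))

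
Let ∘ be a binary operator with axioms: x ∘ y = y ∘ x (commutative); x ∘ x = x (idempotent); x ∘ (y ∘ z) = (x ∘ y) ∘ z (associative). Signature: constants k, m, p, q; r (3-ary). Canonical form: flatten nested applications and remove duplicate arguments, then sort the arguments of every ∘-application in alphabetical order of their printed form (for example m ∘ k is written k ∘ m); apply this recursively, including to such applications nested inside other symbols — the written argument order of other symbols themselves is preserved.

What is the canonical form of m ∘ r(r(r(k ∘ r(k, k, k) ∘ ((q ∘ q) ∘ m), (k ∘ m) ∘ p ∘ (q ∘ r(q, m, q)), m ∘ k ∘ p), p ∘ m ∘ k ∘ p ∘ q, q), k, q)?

Answer: m ∘ r(r(r(k ∘ m ∘ q ∘ r(k, k, k), k ∘ m ∘ p ∘ q ∘ r(q, m, q), k ∘ m ∘ p), k ∘ m ∘ p ∘ q, q), k, q)

Derivation:
Inside:  r(r(r(k ∘ r(k, k, k) ∘ ((q ∘ q) ∘ m), (k ∘ m) ∘ p ∘ (q ∘ r(q, m, q)), m ∘ k ∘ p), p ∘ m ∘ k ∘ p ∘ q, q), k, q)  →  r(r(r(k ∘ m ∘ q ∘ r(k, k, k), k ∘ m ∘ p ∘ q ∘ r(q, m, q), k ∘ m ∘ p), k ∘ m ∘ p ∘ q, q), k, q)
Sort arguments:  m ∘ r(r(r(k ∘ m ∘ q ∘ r(k, k, k), k ∘ m ∘ p ∘ q ∘ r(q, m, q), k ∘ m ∘ p), k ∘ m ∘ p ∘ q, q), k, q)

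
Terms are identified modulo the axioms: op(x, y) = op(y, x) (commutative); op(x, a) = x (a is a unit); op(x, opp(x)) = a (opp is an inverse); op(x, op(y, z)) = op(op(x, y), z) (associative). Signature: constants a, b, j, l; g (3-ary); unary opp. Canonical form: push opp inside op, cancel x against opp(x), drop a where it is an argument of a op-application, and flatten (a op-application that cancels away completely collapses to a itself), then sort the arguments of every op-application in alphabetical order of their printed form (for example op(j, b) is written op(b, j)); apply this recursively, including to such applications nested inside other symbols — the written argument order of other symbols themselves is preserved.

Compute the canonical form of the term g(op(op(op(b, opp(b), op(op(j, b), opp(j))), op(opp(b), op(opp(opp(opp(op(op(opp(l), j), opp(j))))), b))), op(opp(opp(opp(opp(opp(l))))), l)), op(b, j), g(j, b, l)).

Work inside:  op(op(op(b, opp(b), op(op(j, b), opp(j))), op(opp(b), op(opp(opp(opp(op(op(opp(l), j), opp(j))))), b))), op(opp(opp(opp(opp(opp(l))))), l))
Push opp inside:  distribute opp over op and collapse double opp
Inverses cancel:  j cancels
Combine occurrences:  op(b, l)
Put back:  g(op(b, l), op(b, j), g(j, b, l))

Answer: g(op(b, l), op(b, j), g(j, b, l))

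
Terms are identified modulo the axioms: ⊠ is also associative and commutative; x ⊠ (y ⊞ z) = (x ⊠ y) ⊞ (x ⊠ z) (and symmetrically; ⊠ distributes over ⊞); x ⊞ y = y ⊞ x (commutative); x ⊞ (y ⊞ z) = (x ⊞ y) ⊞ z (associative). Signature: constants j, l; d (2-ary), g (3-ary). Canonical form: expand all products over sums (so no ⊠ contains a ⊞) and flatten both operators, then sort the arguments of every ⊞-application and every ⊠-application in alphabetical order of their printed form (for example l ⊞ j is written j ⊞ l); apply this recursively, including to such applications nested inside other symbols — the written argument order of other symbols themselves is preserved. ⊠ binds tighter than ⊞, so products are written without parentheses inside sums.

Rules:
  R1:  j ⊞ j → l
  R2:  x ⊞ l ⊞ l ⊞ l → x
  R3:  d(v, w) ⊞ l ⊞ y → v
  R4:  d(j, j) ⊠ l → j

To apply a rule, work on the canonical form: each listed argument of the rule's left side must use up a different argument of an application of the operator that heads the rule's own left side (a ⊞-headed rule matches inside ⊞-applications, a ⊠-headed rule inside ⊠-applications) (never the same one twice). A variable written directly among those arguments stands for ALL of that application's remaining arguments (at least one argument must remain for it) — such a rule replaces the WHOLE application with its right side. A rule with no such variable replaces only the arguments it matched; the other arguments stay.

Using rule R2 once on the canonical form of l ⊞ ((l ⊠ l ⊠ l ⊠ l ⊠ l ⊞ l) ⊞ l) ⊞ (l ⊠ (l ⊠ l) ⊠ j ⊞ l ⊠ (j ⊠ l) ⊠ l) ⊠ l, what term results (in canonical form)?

Answer: j ⊠ l ⊠ l ⊠ l ⊠ l ⊞ j ⊠ l ⊠ l ⊠ l ⊠ l ⊞ l ⊠ l ⊠ l ⊠ l ⊠ l

Derivation:
Canonical form:  j ⊠ l ⊠ l ⊠ l ⊠ l ⊞ j ⊠ l ⊠ l ⊠ l ⊠ l ⊞ l ⊞ l ⊞ l ⊞ l ⊠ l ⊠ l ⊠ l ⊠ l
Apply R2:  consuming l, l, l;  x := j ⊠ l ⊠ l ⊠ l ⊠ l ⊞ j ⊠ l ⊠ l ⊠ l ⊠ l ⊞ l ⊠ l ⊠ l ⊠ l ⊠ l
Every leftover argument binds to the variable; the entire application is replaced.
Result:  j ⊠ l ⊠ l ⊠ l ⊠ l ⊞ j ⊠ l ⊠ l ⊠ l ⊠ l ⊞ l ⊠ l ⊠ l ⊠ l ⊠ l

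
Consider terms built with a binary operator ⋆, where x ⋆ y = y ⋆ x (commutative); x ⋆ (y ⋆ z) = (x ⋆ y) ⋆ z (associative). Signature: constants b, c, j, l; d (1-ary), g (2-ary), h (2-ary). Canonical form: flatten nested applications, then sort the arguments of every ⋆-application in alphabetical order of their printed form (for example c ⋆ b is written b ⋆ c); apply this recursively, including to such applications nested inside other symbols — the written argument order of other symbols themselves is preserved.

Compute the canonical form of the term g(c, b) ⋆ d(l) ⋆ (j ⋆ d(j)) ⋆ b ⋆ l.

Answer: b ⋆ d(j) ⋆ d(l) ⋆ g(c, b) ⋆ j ⋆ l

Derivation:
Un-nest:  g(c, b) ⋆ d(l) ⋆ j ⋆ d(j) ⋆ b ⋆ l
Order the arguments:  b ⋆ d(j) ⋆ d(l) ⋆ g(c, b) ⋆ j ⋆ l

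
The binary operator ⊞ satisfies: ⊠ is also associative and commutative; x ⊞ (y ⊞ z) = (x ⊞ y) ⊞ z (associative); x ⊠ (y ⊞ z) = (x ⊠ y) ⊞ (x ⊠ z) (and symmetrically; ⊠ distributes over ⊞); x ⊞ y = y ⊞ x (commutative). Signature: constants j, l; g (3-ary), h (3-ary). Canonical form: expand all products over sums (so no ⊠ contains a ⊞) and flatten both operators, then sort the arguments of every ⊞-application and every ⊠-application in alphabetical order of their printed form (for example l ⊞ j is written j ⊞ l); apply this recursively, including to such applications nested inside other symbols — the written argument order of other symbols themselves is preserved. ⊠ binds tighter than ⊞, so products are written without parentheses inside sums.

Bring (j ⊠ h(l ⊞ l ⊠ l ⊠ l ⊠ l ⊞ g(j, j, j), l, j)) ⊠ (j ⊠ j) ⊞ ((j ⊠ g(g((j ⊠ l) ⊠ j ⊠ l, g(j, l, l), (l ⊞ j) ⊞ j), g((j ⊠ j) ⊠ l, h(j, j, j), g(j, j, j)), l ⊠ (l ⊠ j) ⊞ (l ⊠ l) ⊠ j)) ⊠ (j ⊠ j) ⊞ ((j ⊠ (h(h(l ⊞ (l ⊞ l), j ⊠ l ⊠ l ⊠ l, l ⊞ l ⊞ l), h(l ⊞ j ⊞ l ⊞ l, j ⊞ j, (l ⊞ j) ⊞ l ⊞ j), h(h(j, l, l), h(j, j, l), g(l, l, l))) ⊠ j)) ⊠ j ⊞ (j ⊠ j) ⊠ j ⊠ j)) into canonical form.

Answer: g(g(j ⊠ j ⊠ l ⊠ l, g(j, l, l), j ⊞ j ⊞ l), g(j ⊠ j ⊠ l, h(j, j, j), g(j, j, j)), j ⊠ l ⊠ l ⊞ j ⊠ l ⊠ l) ⊠ j ⊠ j ⊠ j ⊞ h(g(j, j, j) ⊞ l ⊞ l ⊠ l ⊠ l ⊠ l, l, j) ⊠ j ⊠ j ⊠ j ⊞ h(h(l ⊞ l ⊞ l, j ⊠ l ⊠ l ⊠ l, l ⊞ l ⊞ l), h(j ⊞ l ⊞ l ⊞ l, j ⊞ j, j ⊞ j ⊞ l ⊞ l), h(h(j, l, l), h(j, j, l), g(l, l, l))) ⊠ j ⊠ j ⊠ j ⊞ j ⊠ j ⊠ j ⊠ j

Derivation:
Un-nest:  h(g(j, j, j) ⊞ l ⊞ l ⊠ l ⊠ l ⊠ l, l, j) ⊠ j ⊠ j ⊠ j ⊞ g(g(j ⊠ j ⊠ l ⊠ l, g(j, l, l), j ⊞ j ⊞ l), g(j ⊠ j ⊠ l, h(j, j, j), g(j, j, j)), j ⊠ l ⊠ l ⊞ j ⊠ l ⊠ l) ⊠ j ⊠ j ⊠ j ⊞ h(h(l ⊞ l ⊞ l, j ⊠ l ⊠ l ⊠ l, l ⊞ l ⊞ l), h(j ⊞ l ⊞ l ⊞ l, j ⊞ j, j ⊞ j ⊞ l ⊞ l), h(h(j, l, l), h(j, j, l), g(l, l, l))) ⊠ j ⊠ j ⊠ j ⊞ j ⊠ j ⊠ j ⊠ j
Sort arguments:  g(g(j ⊠ j ⊠ l ⊠ l, g(j, l, l), j ⊞ j ⊞ l), g(j ⊠ j ⊠ l, h(j, j, j), g(j, j, j)), j ⊠ l ⊠ l ⊞ j ⊠ l ⊠ l) ⊠ j ⊠ j ⊠ j ⊞ h(g(j, j, j) ⊞ l ⊞ l ⊠ l ⊠ l ⊠ l, l, j) ⊠ j ⊠ j ⊠ j ⊞ h(h(l ⊞ l ⊞ l, j ⊠ l ⊠ l ⊠ l, l ⊞ l ⊞ l), h(j ⊞ l ⊞ l ⊞ l, j ⊞ j, j ⊞ j ⊞ l ⊞ l), h(h(j, l, l), h(j, j, l), g(l, l, l))) ⊠ j ⊠ j ⊠ j ⊞ j ⊠ j ⊠ j ⊠ j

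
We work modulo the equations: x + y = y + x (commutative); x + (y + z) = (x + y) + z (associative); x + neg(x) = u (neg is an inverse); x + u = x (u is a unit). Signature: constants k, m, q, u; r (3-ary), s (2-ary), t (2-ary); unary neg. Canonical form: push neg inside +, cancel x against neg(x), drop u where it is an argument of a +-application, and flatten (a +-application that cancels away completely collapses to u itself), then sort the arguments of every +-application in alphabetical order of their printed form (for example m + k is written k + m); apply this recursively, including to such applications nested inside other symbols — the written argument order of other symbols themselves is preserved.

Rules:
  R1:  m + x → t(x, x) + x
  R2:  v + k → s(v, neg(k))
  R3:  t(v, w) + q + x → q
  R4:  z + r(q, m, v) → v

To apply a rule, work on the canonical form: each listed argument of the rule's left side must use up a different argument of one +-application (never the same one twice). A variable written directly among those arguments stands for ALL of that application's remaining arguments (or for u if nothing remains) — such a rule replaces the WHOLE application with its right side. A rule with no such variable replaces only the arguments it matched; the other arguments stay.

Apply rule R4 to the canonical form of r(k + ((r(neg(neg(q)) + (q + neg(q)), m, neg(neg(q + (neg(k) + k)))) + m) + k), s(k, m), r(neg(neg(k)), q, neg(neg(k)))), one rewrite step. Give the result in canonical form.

Answer: r(q, s(k, m), r(k, q, k))

Derivation:
Canonical form:  r(k + k + m + r(q, m, q), s(k, m), r(k, q, k))
R4 matches:  uses r(q, m, q);  v := q, z := k + k + m
The extension variable absorbs all remaining arguments, so the whole application is rewritten.
Result:  r(q, s(k, m), r(k, q, k))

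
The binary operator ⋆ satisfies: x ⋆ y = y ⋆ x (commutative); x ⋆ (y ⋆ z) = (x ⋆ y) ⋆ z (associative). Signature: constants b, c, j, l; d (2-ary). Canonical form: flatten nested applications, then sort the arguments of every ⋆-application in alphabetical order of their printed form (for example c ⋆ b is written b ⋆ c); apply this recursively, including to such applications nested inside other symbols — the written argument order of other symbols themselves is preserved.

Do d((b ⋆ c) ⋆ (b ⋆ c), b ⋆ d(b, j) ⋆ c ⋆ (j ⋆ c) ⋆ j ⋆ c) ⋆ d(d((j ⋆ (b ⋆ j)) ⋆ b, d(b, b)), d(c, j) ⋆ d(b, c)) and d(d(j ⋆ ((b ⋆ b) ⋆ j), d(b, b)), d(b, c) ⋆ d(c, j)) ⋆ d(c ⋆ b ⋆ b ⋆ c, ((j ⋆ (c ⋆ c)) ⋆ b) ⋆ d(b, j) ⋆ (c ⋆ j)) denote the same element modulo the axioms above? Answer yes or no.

Left:  d((b ⋆ c) ⋆ (b ⋆ c), b ⋆ d(b, j) ⋆ c ⋆ (j ⋆ c) ⋆ j ⋆ c) ⋆ d(d((j ⋆ (b ⋆ j)) ⋆ b, d(b, b)), d(c, j) ⋆ d(b, c))
  Inside:  d((b ⋆ c) ⋆ (b ⋆ c), b ⋆ d(b, j) ⋆ c ⋆ (j ⋆ c) ⋆ j ⋆ c)  →  d(b ⋆ b ⋆ c ⋆ c, b ⋆ c ⋆ c ⋆ c ⋆ d(b, j) ⋆ j ⋆ j)
  Simplify inside:  d(d((j ⋆ (b ⋆ j)) ⋆ b, d(b, b)), d(c, j) ⋆ d(b, c))  →  d(d(b ⋆ b ⋆ j ⋆ j, d(b, b)), d(b, c) ⋆ d(c, j))
  Order the arguments:  d(b ⋆ b ⋆ c ⋆ c, b ⋆ c ⋆ c ⋆ c ⋆ d(b, j) ⋆ j ⋆ j) ⋆ d(d(b ⋆ b ⋆ j ⋆ j, d(b, b)), d(b, c) ⋆ d(c, j))
Right:  d(d(j ⋆ ((b ⋆ b) ⋆ j), d(b, b)), d(b, c) ⋆ d(c, j)) ⋆ d(c ⋆ b ⋆ b ⋆ c, ((j ⋆ (c ⋆ c)) ⋆ b) ⋆ d(b, j) ⋆ (c ⋆ j))
  Simplify inside:  d(d(j ⋆ ((b ⋆ b) ⋆ j), d(b, b)), d(b, c) ⋆ d(c, j))  →  d(d(b ⋆ b ⋆ j ⋆ j, d(b, b)), d(b, c) ⋆ d(c, j))
  Simplify inside:  d(c ⋆ b ⋆ b ⋆ c, ((j ⋆ (c ⋆ c)) ⋆ b) ⋆ d(b, j) ⋆ (c ⋆ j))  →  d(b ⋆ b ⋆ c ⋆ c, b ⋆ c ⋆ c ⋆ c ⋆ d(b, j) ⋆ j ⋆ j)
  Sort arguments:  d(b ⋆ b ⋆ c ⋆ c, b ⋆ c ⋆ c ⋆ c ⋆ d(b, j) ⋆ j ⋆ j) ⋆ d(d(b ⋆ b ⋆ j ⋆ j, d(b, b)), d(b, c) ⋆ d(c, j))

Answer: yes — both canonical forms are d(b ⋆ b ⋆ c ⋆ c, b ⋆ c ⋆ c ⋆ c ⋆ d(b, j) ⋆ j ⋆ j) ⋆ d(d(b ⋆ b ⋆ j ⋆ j, d(b, b)), d(b, c) ⋆ d(c, j))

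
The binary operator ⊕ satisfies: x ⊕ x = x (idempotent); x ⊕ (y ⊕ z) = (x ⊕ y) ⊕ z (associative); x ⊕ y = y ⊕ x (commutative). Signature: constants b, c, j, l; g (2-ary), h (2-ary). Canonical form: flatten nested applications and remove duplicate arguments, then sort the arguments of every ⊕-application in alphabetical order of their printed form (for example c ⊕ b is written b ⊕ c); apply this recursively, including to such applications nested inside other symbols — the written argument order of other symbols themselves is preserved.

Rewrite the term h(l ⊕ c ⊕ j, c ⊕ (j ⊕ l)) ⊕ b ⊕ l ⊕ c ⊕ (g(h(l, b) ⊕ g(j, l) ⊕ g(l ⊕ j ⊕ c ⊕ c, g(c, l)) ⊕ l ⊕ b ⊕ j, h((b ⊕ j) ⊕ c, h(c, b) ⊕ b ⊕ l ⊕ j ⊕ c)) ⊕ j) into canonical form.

Merge nested applications:  h(l ⊕ c ⊕ j, c ⊕ (j ⊕ l)) ⊕ b ⊕ l ⊕ c ⊕ g(h(l, b) ⊕ g(j, l) ⊕ g(l ⊕ j ⊕ c ⊕ c, g(c, l)) ⊕ l ⊕ b ⊕ j, h((b ⊕ j) ⊕ c, h(c, b) ⊕ b ⊕ l ⊕ j ⊕ c)) ⊕ j
Simplify inside:  h(l ⊕ c ⊕ j, c ⊕ (j ⊕ l))  →  h(c ⊕ j ⊕ l, c ⊕ j ⊕ l)
Canonicalize subterm:  g(h(l, b) ⊕ g(j, l) ⊕ g(l ⊕ j ⊕ c ⊕ c, g(c, l)) ⊕ l ⊕ b ⊕ j, h((b ⊕ j) ⊕ c, h(c, b) ⊕ b ⊕ l ⊕ j ⊕ c))  →  g(b ⊕ g(c ⊕ j ⊕ l, g(c, l)) ⊕ g(j, l) ⊕ h(l, b) ⊕ j ⊕ l, h(b ⊕ c ⊕ j, b ⊕ c ⊕ h(c, b) ⊕ j ⊕ l))
Order the arguments:  b ⊕ c ⊕ g(b ⊕ g(c ⊕ j ⊕ l, g(c, l)) ⊕ g(j, l) ⊕ h(l, b) ⊕ j ⊕ l, h(b ⊕ c ⊕ j, b ⊕ c ⊕ h(c, b) ⊕ j ⊕ l)) ⊕ h(c ⊕ j ⊕ l, c ⊕ j ⊕ l) ⊕ j ⊕ l

Answer: b ⊕ c ⊕ g(b ⊕ g(c ⊕ j ⊕ l, g(c, l)) ⊕ g(j, l) ⊕ h(l, b) ⊕ j ⊕ l, h(b ⊕ c ⊕ j, b ⊕ c ⊕ h(c, b) ⊕ j ⊕ l)) ⊕ h(c ⊕ j ⊕ l, c ⊕ j ⊕ l) ⊕ j ⊕ l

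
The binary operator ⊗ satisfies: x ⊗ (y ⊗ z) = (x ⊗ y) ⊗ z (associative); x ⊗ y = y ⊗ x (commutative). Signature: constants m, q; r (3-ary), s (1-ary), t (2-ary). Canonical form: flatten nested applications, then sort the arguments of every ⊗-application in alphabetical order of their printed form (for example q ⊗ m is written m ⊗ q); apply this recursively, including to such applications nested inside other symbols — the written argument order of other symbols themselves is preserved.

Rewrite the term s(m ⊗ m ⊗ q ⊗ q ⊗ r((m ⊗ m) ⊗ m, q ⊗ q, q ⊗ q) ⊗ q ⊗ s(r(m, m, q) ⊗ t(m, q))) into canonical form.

Focus inside:  m ⊗ m ⊗ q ⊗ q ⊗ r((m ⊗ m) ⊗ m, q ⊗ q, q ⊗ q) ⊗ q ⊗ s(r(m, m, q) ⊗ t(m, q))
Canonicalize subterm:  r((m ⊗ m) ⊗ m, q ⊗ q, q ⊗ q)  →  r(m ⊗ m ⊗ m, q ⊗ q, q ⊗ q)
Sort arguments:  m ⊗ m ⊗ q ⊗ q ⊗ q ⊗ r(m ⊗ m ⊗ m, q ⊗ q, q ⊗ q) ⊗ s(r(m, m, q) ⊗ t(m, q))
Reassemble:  s(m ⊗ m ⊗ q ⊗ q ⊗ q ⊗ r(m ⊗ m ⊗ m, q ⊗ q, q ⊗ q) ⊗ s(r(m, m, q) ⊗ t(m, q)))

Answer: s(m ⊗ m ⊗ q ⊗ q ⊗ q ⊗ r(m ⊗ m ⊗ m, q ⊗ q, q ⊗ q) ⊗ s(r(m, m, q) ⊗ t(m, q)))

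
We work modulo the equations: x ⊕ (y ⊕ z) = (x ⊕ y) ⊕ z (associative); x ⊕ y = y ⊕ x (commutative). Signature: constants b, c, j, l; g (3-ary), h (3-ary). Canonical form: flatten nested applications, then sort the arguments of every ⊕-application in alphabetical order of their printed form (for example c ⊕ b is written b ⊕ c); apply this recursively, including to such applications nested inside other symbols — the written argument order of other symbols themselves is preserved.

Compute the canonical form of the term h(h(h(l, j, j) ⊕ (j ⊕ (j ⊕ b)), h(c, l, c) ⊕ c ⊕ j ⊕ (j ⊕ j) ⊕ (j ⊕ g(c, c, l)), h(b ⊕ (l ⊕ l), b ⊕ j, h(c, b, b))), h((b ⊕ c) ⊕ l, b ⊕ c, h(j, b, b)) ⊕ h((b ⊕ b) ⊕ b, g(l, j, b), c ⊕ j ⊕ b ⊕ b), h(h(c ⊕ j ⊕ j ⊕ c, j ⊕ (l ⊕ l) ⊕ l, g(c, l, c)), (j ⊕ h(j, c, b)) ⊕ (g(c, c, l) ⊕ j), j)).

Descend into:  h((b ⊕ c) ⊕ l, b ⊕ c, h(j, b, b)) ⊕ h((b ⊕ b) ⊕ b, g(l, j, b), c ⊕ j ⊕ b ⊕ b)
Canonicalize subterm:  h((b ⊕ c) ⊕ l, b ⊕ c, h(j, b, b))  →  h(b ⊕ c ⊕ l, b ⊕ c, h(j, b, b))
Canonicalize subterm:  h((b ⊕ b) ⊕ b, g(l, j, b), c ⊕ j ⊕ b ⊕ b)  →  h(b ⊕ b ⊕ b, g(l, j, b), b ⊕ b ⊕ c ⊕ j)
Sort arguments:  h(b ⊕ b ⊕ b, g(l, j, b), b ⊕ b ⊕ c ⊕ j) ⊕ h(b ⊕ c ⊕ l, b ⊕ c, h(j, b, b))
Put back:  h(h(b ⊕ h(l, j, j) ⊕ j ⊕ j, c ⊕ g(c, c, l) ⊕ h(c, l, c) ⊕ j ⊕ j ⊕ j ⊕ j, h(b ⊕ l ⊕ l, b ⊕ j, h(c, b, b))), h(b ⊕ b ⊕ b, g(l, j, b), b ⊕ b ⊕ c ⊕ j) ⊕ h(b ⊕ c ⊕ l, b ⊕ c, h(j, b, b)), h(h(c ⊕ c ⊕ j ⊕ j, j ⊕ l ⊕ l ⊕ l, g(c, l, c)), g(c, c, l) ⊕ h(j, c, b) ⊕ j ⊕ j, j))

Answer: h(h(b ⊕ h(l, j, j) ⊕ j ⊕ j, c ⊕ g(c, c, l) ⊕ h(c, l, c) ⊕ j ⊕ j ⊕ j ⊕ j, h(b ⊕ l ⊕ l, b ⊕ j, h(c, b, b))), h(b ⊕ b ⊕ b, g(l, j, b), b ⊕ b ⊕ c ⊕ j) ⊕ h(b ⊕ c ⊕ l, b ⊕ c, h(j, b, b)), h(h(c ⊕ c ⊕ j ⊕ j, j ⊕ l ⊕ l ⊕ l, g(c, l, c)), g(c, c, l) ⊕ h(j, c, b) ⊕ j ⊕ j, j))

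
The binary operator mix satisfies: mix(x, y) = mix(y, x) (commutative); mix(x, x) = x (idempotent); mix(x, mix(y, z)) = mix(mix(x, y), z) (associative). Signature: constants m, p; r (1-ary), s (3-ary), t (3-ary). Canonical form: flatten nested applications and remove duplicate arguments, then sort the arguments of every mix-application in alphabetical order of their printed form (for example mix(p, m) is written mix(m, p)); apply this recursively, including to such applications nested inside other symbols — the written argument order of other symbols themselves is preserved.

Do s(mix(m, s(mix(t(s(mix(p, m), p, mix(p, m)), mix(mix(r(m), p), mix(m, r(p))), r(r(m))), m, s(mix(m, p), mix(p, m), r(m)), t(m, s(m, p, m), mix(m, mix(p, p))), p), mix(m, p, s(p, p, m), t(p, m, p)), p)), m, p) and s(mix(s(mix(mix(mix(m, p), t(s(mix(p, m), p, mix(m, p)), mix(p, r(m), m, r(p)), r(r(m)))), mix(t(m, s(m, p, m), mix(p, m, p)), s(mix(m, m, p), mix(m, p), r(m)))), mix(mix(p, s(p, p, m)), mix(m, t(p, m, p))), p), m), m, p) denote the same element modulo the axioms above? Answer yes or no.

Answer: yes — both canonical forms are s(mix(m, s(mix(m, p, s(mix(m, p), mix(m, p), r(m)), t(m, s(m, p, m), mix(m, p)), t(s(mix(m, p), p, mix(m, p)), mix(m, p, r(m), r(p)), r(r(m)))), mix(m, p, s(p, p, m), t(p, m, p)), p)), m, p)

Derivation:
Left:  s(mix(m, s(mix(t(s(mix(p, m), p, mix(p, m)), mix(mix(r(m), p), mix(m, r(p))), r(r(m))), m, s(mix(m, p), mix(p, m), r(m)), t(m, s(m, p, m), mix(m, mix(p, p))), p), mix(m, p, s(p, p, m), t(p, m, p)), p)), m, p)
  Descend into:  mix(m, s(mix(t(s(mix(p, m), p, mix(p, m)), mix(mix(r(m), p), mix(m, r(p))), r(r(m))), m, s(mix(m, p), mix(p, m), r(m)), t(m, s(m, p, m), mix(m, mix(p, p))), p), mix(m, p, s(p, p, m), t(p, m, p)), p))
  Simplify inside:  s(mix(t(s(mix(p, m), p, mix(p, m)), mix(mix(r(m), p), mix(m, r(p))), r(r(m))), m, s(mix(m, p), mix(p, m), r(m)), t(m, s(m, p, m), mix(m, mix(p, p))), p), mix(m, p, s(p, p, m), t(p, m, p)), p)  →  s(mix(m, p, s(mix(m, p), mix(m, p), r(m)), t(m, s(m, p, m), mix(m, p)), t(s(mix(m, p), p, mix(m, p)), mix(m, p, r(m), r(p)), r(r(m)))), mix(m, p, s(p, p, m), t(p, m, p)), p)
  Sort arguments:  mix(m, s(mix(m, p, s(mix(m, p), mix(m, p), r(m)), t(m, s(m, p, m), mix(m, p)), t(s(mix(m, p), p, mix(m, p)), mix(m, p, r(m), r(p)), r(r(m)))), mix(m, p, s(p, p, m), t(p, m, p)), p))
  Rebuild:  s(mix(m, s(mix(m, p, s(mix(m, p), mix(m, p), r(m)), t(m, s(m, p, m), mix(m, p)), t(s(mix(m, p), p, mix(m, p)), mix(m, p, r(m), r(p)), r(r(m)))), mix(m, p, s(p, p, m), t(p, m, p)), p)), m, p)
Right:  s(mix(s(mix(mix(mix(m, p), t(s(mix(p, m), p, mix(m, p)), mix(p, r(m), m, r(p)), r(r(m)))), mix(t(m, s(m, p, m), mix(p, m, p)), s(mix(m, m, p), mix(m, p), r(m)))), mix(mix(p, s(p, p, m)), mix(m, t(p, m, p))), p), m), m, p)
  Focus inside:  mix(s(mix(mix(mix(m, p), t(s(mix(p, m), p, mix(m, p)), mix(p, r(m), m, r(p)), r(r(m)))), mix(t(m, s(m, p, m), mix(p, m, p)), s(mix(m, m, p), mix(m, p), r(m)))), mix(mix(p, s(p, p, m)), mix(m, t(p, m, p))), p), m)
  Canonicalize subterm:  s(mix(mix(mix(m, p), t(s(mix(p, m), p, mix(m, p)), mix(p, r(m), m, r(p)), r(r(m)))), mix(t(m, s(m, p, m), mix(p, m, p)), s(mix(m, m, p), mix(m, p), r(m)))), mix(mix(p, s(p, p, m)), mix(m, t(p, m, p))), p)  →  s(mix(m, p, s(mix(m, p), mix(m, p), r(m)), t(m, s(m, p, m), mix(m, p)), t(s(mix(m, p), p, mix(m, p)), mix(m, p, r(m), r(p)), r(r(m)))), mix(m, p, s(p, p, m), t(p, m, p)), p)
  Sort arguments:  mix(m, s(mix(m, p, s(mix(m, p), mix(m, p), r(m)), t(m, s(m, p, m), mix(m, p)), t(s(mix(m, p), p, mix(m, p)), mix(m, p, r(m), r(p)), r(r(m)))), mix(m, p, s(p, p, m), t(p, m, p)), p))
  Rebuild:  s(mix(m, s(mix(m, p, s(mix(m, p), mix(m, p), r(m)), t(m, s(m, p, m), mix(m, p)), t(s(mix(m, p), p, mix(m, p)), mix(m, p, r(m), r(p)), r(r(m)))), mix(m, p, s(p, p, m), t(p, m, p)), p)), m, p)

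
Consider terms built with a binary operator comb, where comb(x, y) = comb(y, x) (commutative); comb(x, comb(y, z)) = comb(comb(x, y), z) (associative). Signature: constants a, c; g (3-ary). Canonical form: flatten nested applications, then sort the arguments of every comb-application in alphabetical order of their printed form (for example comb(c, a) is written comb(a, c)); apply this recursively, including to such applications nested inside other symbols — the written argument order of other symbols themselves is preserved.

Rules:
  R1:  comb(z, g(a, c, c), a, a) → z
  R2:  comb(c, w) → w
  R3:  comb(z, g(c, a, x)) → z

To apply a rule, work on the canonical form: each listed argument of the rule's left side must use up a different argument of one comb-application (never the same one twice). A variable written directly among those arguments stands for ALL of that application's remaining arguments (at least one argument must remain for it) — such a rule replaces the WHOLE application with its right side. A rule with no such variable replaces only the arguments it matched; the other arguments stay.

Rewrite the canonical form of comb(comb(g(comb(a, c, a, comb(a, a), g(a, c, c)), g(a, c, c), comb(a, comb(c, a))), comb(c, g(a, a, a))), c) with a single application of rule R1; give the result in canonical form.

Canonical form:  comb(c, c, g(a, a, a), g(comb(a, a, a, a, c, g(a, c, c)), g(a, c, c), comb(a, a, c)))
Match R1:  consume a, a, g(a, c, c);  z := comb(a, a, c)
The extension variable absorbs all remaining arguments, so the whole application is rewritten.
New term:  comb(c, c, g(a, a, a), g(comb(a, a, c), g(a, c, c), comb(a, a, c)))

Answer: comb(c, c, g(a, a, a), g(comb(a, a, c), g(a, c, c), comb(a, a, c)))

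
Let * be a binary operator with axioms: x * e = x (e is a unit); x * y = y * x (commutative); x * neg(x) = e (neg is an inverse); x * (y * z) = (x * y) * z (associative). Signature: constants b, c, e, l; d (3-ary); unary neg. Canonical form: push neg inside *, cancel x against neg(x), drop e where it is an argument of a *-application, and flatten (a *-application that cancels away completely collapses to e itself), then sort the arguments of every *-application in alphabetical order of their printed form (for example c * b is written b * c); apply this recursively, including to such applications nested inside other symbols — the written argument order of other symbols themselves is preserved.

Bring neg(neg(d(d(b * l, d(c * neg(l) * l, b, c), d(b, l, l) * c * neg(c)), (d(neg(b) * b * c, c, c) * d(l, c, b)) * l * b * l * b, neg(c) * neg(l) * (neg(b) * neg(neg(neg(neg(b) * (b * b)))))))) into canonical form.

Answer: d(d(b * l, d(c, b, c), d(b, l, l)), b * b * d(c, c, c) * d(l, c, b) * l * l, neg(b) * neg(b) * neg(c) * neg(l))

Derivation:
Push neg inside:  distribute neg over * and collapse double neg
Combine occurrences:  d(d(b * l, d(c, b, c), d(b, l, l)), b * b * d(c, c, c) * d(l, c, b) * l * l, neg(b) * neg(b) * neg(c) * neg(l))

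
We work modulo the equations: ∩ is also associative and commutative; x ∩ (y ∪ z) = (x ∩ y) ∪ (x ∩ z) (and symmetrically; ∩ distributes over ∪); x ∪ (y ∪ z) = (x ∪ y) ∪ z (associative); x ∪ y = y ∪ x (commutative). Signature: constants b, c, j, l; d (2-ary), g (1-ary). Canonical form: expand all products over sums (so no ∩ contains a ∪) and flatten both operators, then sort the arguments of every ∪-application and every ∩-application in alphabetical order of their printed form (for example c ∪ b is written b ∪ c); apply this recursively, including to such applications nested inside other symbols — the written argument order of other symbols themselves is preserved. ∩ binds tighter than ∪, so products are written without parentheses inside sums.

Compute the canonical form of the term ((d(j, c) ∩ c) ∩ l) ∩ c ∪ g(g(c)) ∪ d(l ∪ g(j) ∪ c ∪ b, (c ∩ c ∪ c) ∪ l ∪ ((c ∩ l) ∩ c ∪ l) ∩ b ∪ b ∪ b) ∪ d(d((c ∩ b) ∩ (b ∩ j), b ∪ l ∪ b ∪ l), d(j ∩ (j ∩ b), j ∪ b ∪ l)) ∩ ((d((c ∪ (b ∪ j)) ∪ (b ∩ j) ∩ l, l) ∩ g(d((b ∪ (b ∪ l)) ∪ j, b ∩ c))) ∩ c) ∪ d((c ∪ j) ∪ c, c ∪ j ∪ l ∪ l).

Expand products over sums:  c ∩ c ∩ d(j, c) ∩ l ∪ g(g(c)) ∪ d(b ∪ c ∪ g(j) ∪ l, b ∪ b ∪ b ∩ c ∩ c ∩ l ∪ b ∩ l ∪ c ∪ c ∩ c ∪ l) ∪ c ∩ d(b ∪ b ∩ j ∩ l ∪ c ∪ j, l) ∩ d(d(b ∩ b ∩ c ∩ j, b ∪ b ∪ l ∪ l), d(b ∩ j ∩ j, b ∪ j ∪ l)) ∩ g(d(b ∪ b ∪ j ∪ l, b ∩ c)) ∪ d(c ∪ c ∪ j, c ∪ j ∪ l ∪ l)
Order the arguments:  c ∩ c ∩ d(j, c) ∩ l ∪ c ∩ d(b ∪ b ∩ j ∩ l ∪ c ∪ j, l) ∩ d(d(b ∩ b ∩ c ∩ j, b ∪ b ∪ l ∪ l), d(b ∩ j ∩ j, b ∪ j ∪ l)) ∩ g(d(b ∪ b ∪ j ∪ l, b ∩ c)) ∪ d(b ∪ c ∪ g(j) ∪ l, b ∪ b ∪ b ∩ c ∩ c ∩ l ∪ b ∩ l ∪ c ∪ c ∩ c ∪ l) ∪ d(c ∪ c ∪ j, c ∪ j ∪ l ∪ l) ∪ g(g(c))

Answer: c ∩ c ∩ d(j, c) ∩ l ∪ c ∩ d(b ∪ b ∩ j ∩ l ∪ c ∪ j, l) ∩ d(d(b ∩ b ∩ c ∩ j, b ∪ b ∪ l ∪ l), d(b ∩ j ∩ j, b ∪ j ∪ l)) ∩ g(d(b ∪ b ∪ j ∪ l, b ∩ c)) ∪ d(b ∪ c ∪ g(j) ∪ l, b ∪ b ∪ b ∩ c ∩ c ∩ l ∪ b ∩ l ∪ c ∪ c ∩ c ∪ l) ∪ d(c ∪ c ∪ j, c ∪ j ∪ l ∪ l) ∪ g(g(c))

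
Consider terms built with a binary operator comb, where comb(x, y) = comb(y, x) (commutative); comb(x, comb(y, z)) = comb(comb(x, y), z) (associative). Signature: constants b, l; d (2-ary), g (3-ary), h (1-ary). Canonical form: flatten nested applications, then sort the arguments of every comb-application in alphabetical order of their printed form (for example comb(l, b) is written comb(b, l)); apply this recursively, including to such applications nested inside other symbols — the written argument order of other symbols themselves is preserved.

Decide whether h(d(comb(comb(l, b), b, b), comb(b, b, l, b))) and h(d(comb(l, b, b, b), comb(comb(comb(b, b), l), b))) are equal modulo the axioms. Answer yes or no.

Answer: yes — both canonical forms are h(d(comb(b, b, b, l), comb(b, b, b, l)))

Derivation:
Left:  h(d(comb(comb(l, b), b, b), comb(b, b, l, b)))
  Work inside:  comb(comb(l, b), b, b)
  Merge nested applications:  comb(l, b, b, b)
  Sort arguments:  comb(b, b, b, l)
  Rebuild:  h(d(comb(b, b, b, l), comb(b, b, b, l)))
Right:  h(d(comb(l, b, b, b), comb(comb(comb(b, b), l), b)))
  Focus inside:  comb(comb(comb(b, b), l), b)
  Un-nest:  comb(b, b, l, b)
  Sort:  comb(b, b, b, l)
  Reassemble:  h(d(comb(b, b, b, l), comb(b, b, b, l)))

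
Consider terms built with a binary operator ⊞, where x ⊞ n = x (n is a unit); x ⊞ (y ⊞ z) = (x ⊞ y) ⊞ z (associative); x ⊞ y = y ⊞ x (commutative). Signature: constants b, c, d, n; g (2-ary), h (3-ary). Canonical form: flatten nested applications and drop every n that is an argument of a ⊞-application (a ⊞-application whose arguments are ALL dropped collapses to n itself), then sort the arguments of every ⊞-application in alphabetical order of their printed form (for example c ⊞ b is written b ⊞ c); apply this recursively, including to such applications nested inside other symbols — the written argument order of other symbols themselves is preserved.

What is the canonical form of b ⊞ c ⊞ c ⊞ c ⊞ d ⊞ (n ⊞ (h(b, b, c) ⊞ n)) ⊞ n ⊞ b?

Flatten:  b ⊞ c ⊞ c ⊞ c ⊞ d ⊞ n ⊞ h(b, b, c) ⊞ n ⊞ n ⊞ b
Drop the unit:  drop n (×3)
Sort arguments:  b ⊞ b ⊞ c ⊞ c ⊞ c ⊞ d ⊞ h(b, b, c)

Answer: b ⊞ b ⊞ c ⊞ c ⊞ c ⊞ d ⊞ h(b, b, c)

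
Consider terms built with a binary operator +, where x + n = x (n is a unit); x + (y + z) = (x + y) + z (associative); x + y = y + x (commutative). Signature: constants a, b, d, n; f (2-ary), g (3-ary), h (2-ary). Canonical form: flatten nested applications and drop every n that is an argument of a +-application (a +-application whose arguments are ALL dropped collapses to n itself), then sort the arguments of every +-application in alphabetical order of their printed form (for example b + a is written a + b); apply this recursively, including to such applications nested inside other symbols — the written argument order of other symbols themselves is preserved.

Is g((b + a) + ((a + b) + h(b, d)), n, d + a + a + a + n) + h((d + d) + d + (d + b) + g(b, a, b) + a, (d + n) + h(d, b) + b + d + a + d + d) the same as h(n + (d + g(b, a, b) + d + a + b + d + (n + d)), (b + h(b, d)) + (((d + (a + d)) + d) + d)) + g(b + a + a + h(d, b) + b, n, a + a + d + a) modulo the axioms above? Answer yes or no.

Answer: no — g(a + a + b + b + h(b, d), n, a + a + a + d) + h(a + b + d + d + d + d + g(b, a, b), a + b + d + d + d + d + h(d, b)) vs g(a + a + b + b + h(d, b), n, a + a + a + d) + h(a + b + d + d + d + d + g(b, a, b), a + b + d + d + d + d + h(b, d))

Derivation:
Left:  g((b + a) + ((a + b) + h(b, d)), n, d + a + a + a + n) + h((d + d) + d + (d + b) + g(b, a, b) + a, (d + n) + h(d, b) + b + d + a + d + d)
  Canonicalize subterm:  g((b + a) + ((a + b) + h(b, d)), n, d + a + a + a + n)  →  g(a + a + b + b + h(b, d), n, a + a + a + d)
  Canonicalize subterm:  h((d + d) + d + (d + b) + g(b, a, b) + a, (d + n) + h(d, b) + b + d + a + d + d)  →  h(a + b + d + d + d + d + g(b, a, b), a + b + d + d + d + d + h(d, b))
  Order the arguments:  g(a + a + b + b + h(b, d), n, a + a + a + d) + h(a + b + d + d + d + d + g(b, a, b), a + b + d + d + d + d + h(d, b))
Right:  h(n + (d + g(b, a, b) + d + a + b + d + (n + d)), (b + h(b, d)) + (((d + (a + d)) + d) + d)) + g(b + a + a + h(d, b) + b, n, a + a + d + a)
  Simplify inside:  h(n + (d + g(b, a, b) + d + a + b + d + (n + d)), (b + h(b, d)) + (((d + (a + d)) + d) + d))  →  h(a + b + d + d + d + d + g(b, a, b), a + b + d + d + d + d + h(b, d))
  Simplify inside:  g(b + a + a + h(d, b) + b, n, a + a + d + a)  →  g(a + a + b + b + h(d, b), n, a + a + a + d)
  Sort arguments:  g(a + a + b + b + h(d, b), n, a + a + a + d) + h(a + b + d + d + d + d + g(b, a, b), a + b + d + d + d + d + h(b, d))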